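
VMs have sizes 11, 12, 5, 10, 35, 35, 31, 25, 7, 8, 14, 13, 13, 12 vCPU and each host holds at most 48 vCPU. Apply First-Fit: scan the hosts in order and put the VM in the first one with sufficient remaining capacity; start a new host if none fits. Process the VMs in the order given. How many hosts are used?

6

11 vCPU → host 1 (remaining 37 vCPU)
12 vCPU → host 1 (remaining 25 vCPU)
5 vCPU → host 1 (remaining 20 vCPU)
10 vCPU → host 1 (remaining 10 vCPU)
35 vCPU → host 2 (remaining 13 vCPU)
35 vCPU → host 3 (remaining 13 vCPU)
31 vCPU → host 4 (remaining 17 vCPU)
25 vCPU → host 5 (remaining 23 vCPU)
7 vCPU → host 1 (remaining 3 vCPU)
8 vCPU → host 2 (remaining 5 vCPU)
14 vCPU → host 4 (remaining 3 vCPU)
13 vCPU → host 3 (remaining 0 vCPU)
13 vCPU → host 5 (remaining 10 vCPU)
12 vCPU → host 6 (remaining 36 vCPU)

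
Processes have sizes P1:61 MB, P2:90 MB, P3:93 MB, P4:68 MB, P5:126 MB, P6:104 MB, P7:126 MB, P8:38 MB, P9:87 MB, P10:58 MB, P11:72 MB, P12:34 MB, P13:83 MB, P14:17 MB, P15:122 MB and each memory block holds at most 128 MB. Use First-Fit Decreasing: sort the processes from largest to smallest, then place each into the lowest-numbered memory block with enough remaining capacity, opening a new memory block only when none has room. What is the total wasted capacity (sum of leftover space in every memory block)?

229

Sorted descending: 126, 126, 122, 104, 93, 90, 87, 83, 72, 68, 61, 58, 38, 34, 17.
Put 126 MB in memory block 1; 2 MB remain.
Put 126 MB in memory block 2; 2 MB remain.
Put 122 MB in memory block 3; 6 MB remain.
Put 104 MB in memory block 4; 24 MB remain.
Put 93 MB in memory block 5; 35 MB remain.
Put 90 MB in memory block 6; 38 MB remain.
Put 87 MB in memory block 7; 41 MB remain.
Put 83 MB in memory block 8; 45 MB remain.
Put 72 MB in memory block 9; 56 MB remain.
Put 68 MB in memory block 10; 60 MB remain.
Put 61 MB in memory block 11; 67 MB remain.
Put 58 MB in memory block 10; 2 MB remain.
Put 38 MB in memory block 6; 0 MB remain.
Put 34 MB in memory block 5; 1 MB remain.
Put 17 MB in memory block 4; 7 MB remain.
11 memory blocks × 128 MB = 1408 MB; used 1179 MB; unused 229 MB.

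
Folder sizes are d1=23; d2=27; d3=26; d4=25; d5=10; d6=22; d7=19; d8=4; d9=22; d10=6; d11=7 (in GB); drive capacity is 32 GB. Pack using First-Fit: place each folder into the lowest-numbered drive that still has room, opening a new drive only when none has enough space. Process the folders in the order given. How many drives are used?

d1 (23 GB) → drive 1 (remaining 9 GB)
d2 (27 GB) → drive 2 (remaining 5 GB)
d3 (26 GB) → drive 3 (remaining 6 GB)
d4 (25 GB) → drive 4 (remaining 7 GB)
d5 (10 GB) → drive 5 (remaining 22 GB)
d6 (22 GB) → drive 5 (remaining 0 GB)
d7 (19 GB) → drive 6 (remaining 13 GB)
d8 (4 GB) → drive 1 (remaining 5 GB)
d9 (22 GB) → drive 7 (remaining 10 GB)
d10 (6 GB) → drive 3 (remaining 0 GB)
d11 (7 GB) → drive 4 (remaining 0 GB)
Final drives: [23,4] [27] [26,6] [25,7] [10,22] [19] [22].

7 drives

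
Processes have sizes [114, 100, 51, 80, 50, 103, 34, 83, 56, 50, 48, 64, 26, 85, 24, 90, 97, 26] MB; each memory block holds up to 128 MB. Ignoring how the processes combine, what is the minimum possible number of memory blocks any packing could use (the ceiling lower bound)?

Total size = 114 + 100 + 51 + 80 + 50 + 103 + 34 + 83 + 56 + 50 + 48 + 64 + 26 + 85 + 24 + 90 + 97 + 26 = 1181 MB.
⌈1181 / 128⌉ = 10.

10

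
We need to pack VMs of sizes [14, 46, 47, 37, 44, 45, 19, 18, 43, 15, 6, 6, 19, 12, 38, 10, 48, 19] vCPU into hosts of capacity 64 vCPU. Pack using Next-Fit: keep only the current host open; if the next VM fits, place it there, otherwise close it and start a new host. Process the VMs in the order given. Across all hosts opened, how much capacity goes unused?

154

host 1: place 14 vCPU, 50 vCPU left
host 1: place 46 vCPU, 4 vCPU left
host 2: place 47 vCPU, 17 vCPU left
host 3: place 37 vCPU, 27 vCPU left
host 4: place 44 vCPU, 20 vCPU left
host 5: place 45 vCPU, 19 vCPU left
host 5: place 19 vCPU, 0 vCPU left
host 6: place 18 vCPU, 46 vCPU left
host 6: place 43 vCPU, 3 vCPU left
host 7: place 15 vCPU, 49 vCPU left
host 7: place 6 vCPU, 43 vCPU left
host 7: place 6 vCPU, 37 vCPU left
host 7: place 19 vCPU, 18 vCPU left
host 7: place 12 vCPU, 6 vCPU left
host 8: place 38 vCPU, 26 vCPU left
host 8: place 10 vCPU, 16 vCPU left
host 9: place 48 vCPU, 16 vCPU left
host 10: place 19 vCPU, 45 vCPU left
10 hosts × 64 vCPU = 640 vCPU; used 486 vCPU; unused 154 vCPU.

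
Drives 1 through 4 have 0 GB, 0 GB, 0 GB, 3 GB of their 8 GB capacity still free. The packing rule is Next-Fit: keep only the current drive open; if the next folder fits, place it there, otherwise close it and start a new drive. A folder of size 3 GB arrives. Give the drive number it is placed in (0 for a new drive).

Next-Fit only looks at drive 4, which has 3 GB free.
3 GB fits there.

4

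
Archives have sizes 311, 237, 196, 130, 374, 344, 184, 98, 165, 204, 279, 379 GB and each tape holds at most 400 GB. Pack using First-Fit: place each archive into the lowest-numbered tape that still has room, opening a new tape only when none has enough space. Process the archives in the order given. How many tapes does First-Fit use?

9 tapes

311 GB → tape 1 (remaining 89 GB)
237 GB → tape 2 (remaining 163 GB)
196 GB → tape 3 (remaining 204 GB)
130 GB → tape 2 (remaining 33 GB)
374 GB → tape 4 (remaining 26 GB)
344 GB → tape 5 (remaining 56 GB)
184 GB → tape 3 (remaining 20 GB)
98 GB → tape 6 (remaining 302 GB)
165 GB → tape 6 (remaining 137 GB)
204 GB → tape 7 (remaining 196 GB)
279 GB → tape 8 (remaining 121 GB)
379 GB → tape 9 (remaining 21 GB)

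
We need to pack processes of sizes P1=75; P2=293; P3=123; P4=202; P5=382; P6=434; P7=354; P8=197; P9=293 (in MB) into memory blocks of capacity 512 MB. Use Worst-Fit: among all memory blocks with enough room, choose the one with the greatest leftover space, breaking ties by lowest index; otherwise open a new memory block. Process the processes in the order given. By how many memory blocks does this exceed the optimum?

Worst-Fit: [75,293,123] [202,197] [382] [434] [354] [293] → 6 memory blocks.
Total size 2353 MB; any packing needs at least ⌈2353/512⌉ = 5 memory blocks.
An optimal packing achieves that bound: [434,75] [382,123] [354] [293,202] [293,197] → 5 memory blocks.
Excess: 6 − 5 = 1.

1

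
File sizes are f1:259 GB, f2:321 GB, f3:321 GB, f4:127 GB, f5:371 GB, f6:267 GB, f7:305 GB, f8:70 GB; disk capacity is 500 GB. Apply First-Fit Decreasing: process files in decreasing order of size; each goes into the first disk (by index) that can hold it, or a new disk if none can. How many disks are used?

Sorted descending: 371, 321, 321, 305, 267, 259, 127, 70.
Put 371 GB in disk 1; 129 GB remain.
Put 321 GB in disk 2; 179 GB remain.
Put 321 GB in disk 3; 179 GB remain.
Put 305 GB in disk 4; 195 GB remain.
Put 267 GB in disk 5; 233 GB remain.
Put 259 GB in disk 6; 241 GB remain.
Put 127 GB in disk 1; 2 GB remain.
Put 70 GB in disk 2; 109 GB remain.
Final disks: [371,127] [321,70] [321] [305] [267] [259].

6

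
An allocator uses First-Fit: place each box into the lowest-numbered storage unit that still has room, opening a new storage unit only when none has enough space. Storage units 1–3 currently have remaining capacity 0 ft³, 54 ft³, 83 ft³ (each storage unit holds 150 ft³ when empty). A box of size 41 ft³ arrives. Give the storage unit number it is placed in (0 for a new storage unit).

Storage units with room: storage unit 2 (54 ft³), storage unit 3 (83 ft³).
The first with room is storage unit 2.

2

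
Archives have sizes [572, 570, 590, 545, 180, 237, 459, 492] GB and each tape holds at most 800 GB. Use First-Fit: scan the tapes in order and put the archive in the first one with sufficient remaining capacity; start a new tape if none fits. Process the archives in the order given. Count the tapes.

tape 1: place 572 GB, 228 GB left
tape 2: place 570 GB, 230 GB left
tape 3: place 590 GB, 210 GB left
tape 4: place 545 GB, 255 GB left
tape 1: place 180 GB, 48 GB left
tape 4: place 237 GB, 18 GB left
tape 5: place 459 GB, 341 GB left
tape 6: place 492 GB, 308 GB left
Final tapes: [572,180] [570] [590] [545,237] [459] [492].

6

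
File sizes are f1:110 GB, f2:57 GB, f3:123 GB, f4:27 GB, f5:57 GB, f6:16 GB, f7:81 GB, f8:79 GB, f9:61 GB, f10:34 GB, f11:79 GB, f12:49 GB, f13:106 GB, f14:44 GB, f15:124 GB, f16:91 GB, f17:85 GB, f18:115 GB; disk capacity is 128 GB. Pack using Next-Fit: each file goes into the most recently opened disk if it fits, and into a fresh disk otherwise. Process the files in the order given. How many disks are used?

14 disks

Put f1 (110 GB) in disk 1; 18 GB remain.
Put f2 (57 GB) in disk 2; 71 GB remain.
Put f3 (123 GB) in disk 3; 5 GB remain.
Put f4 (27 GB) in disk 4; 101 GB remain.
Put f5 (57 GB) in disk 4; 44 GB remain.
Put f6 (16 GB) in disk 4; 28 GB remain.
Put f7 (81 GB) in disk 5; 47 GB remain.
Put f8 (79 GB) in disk 6; 49 GB remain.
Put f9 (61 GB) in disk 7; 67 GB remain.
Put f10 (34 GB) in disk 7; 33 GB remain.
Put f11 (79 GB) in disk 8; 49 GB remain.
Put f12 (49 GB) in disk 8; 0 GB remain.
Put f13 (106 GB) in disk 9; 22 GB remain.
Put f14 (44 GB) in disk 10; 84 GB remain.
Put f15 (124 GB) in disk 11; 4 GB remain.
Put f16 (91 GB) in disk 12; 37 GB remain.
Put f17 (85 GB) in disk 13; 43 GB remain.
Put f18 (115 GB) in disk 14; 13 GB remain.
Final disks: [110] [57] [123] [27,57,16] [81] [79] [61,34] [79,49] [106] [44] [124] [91] [85] [115].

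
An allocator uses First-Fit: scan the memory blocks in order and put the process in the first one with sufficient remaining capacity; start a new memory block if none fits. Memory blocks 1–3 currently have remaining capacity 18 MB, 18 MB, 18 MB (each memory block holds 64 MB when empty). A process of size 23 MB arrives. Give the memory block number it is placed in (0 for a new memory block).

0

No memory block has ≥ 23 MB free, so a new memory block is opened.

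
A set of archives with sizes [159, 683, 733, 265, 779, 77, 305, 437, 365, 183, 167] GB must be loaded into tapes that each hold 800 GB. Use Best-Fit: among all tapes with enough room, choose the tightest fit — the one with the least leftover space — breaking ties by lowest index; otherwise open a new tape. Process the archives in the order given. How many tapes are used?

159 GB → tape 1 (remaining 641 GB)
683 GB → tape 2 (remaining 117 GB)
733 GB → tape 3 (remaining 67 GB)
265 GB → tape 1 (remaining 376 GB)
779 GB → tape 4 (remaining 21 GB)
77 GB → tape 2 (remaining 40 GB)
305 GB → tape 1 (remaining 71 GB)
437 GB → tape 5 (remaining 363 GB)
365 GB → tape 6 (remaining 435 GB)
183 GB → tape 5 (remaining 180 GB)
167 GB → tape 5 (remaining 13 GB)
Final tapes: [159,265,305] [683,77] [733] [779] [437,183,167] [365].

6 tapes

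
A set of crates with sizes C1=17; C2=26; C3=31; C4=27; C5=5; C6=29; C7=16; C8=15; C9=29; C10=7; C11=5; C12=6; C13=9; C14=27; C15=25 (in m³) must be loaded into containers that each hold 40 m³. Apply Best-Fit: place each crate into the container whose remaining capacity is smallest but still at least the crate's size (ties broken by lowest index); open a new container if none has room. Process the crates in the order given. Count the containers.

container 1: place C1 (17 m³), 23 m³ left
container 2: place C2 (26 m³), 14 m³ left
container 3: place C3 (31 m³), 9 m³ left
container 4: place C4 (27 m³), 13 m³ left
container 3: place C5 (5 m³), 4 m³ left
container 5: place C6 (29 m³), 11 m³ left
container 1: place C7 (16 m³), 7 m³ left
container 6: place C8 (15 m³), 25 m³ left
container 7: place C9 (29 m³), 11 m³ left
container 1: place C10 (7 m³), 0 m³ left
container 5: place C11 (5 m³), 6 m³ left
container 5: place C12 (6 m³), 0 m³ left
container 7: place C13 (9 m³), 2 m³ left
container 8: place C14 (27 m³), 13 m³ left
container 6: place C15 (25 m³), 0 m³ left

8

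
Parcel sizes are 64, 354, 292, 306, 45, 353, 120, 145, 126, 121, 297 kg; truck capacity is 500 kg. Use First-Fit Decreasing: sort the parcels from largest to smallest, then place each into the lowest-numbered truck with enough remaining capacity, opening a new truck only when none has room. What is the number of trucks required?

5

Sorted descending: 354, 353, 306, 297, 292, 145, 126, 121, 120, 64, 45.
354 kg → truck 1 (remaining 146 kg)
353 kg → truck 2 (remaining 147 kg)
306 kg → truck 3 (remaining 194 kg)
297 kg → truck 4 (remaining 203 kg)
292 kg → truck 5 (remaining 208 kg)
145 kg → truck 1 (remaining 1 kg)
126 kg → truck 2 (remaining 21 kg)
121 kg → truck 3 (remaining 73 kg)
120 kg → truck 4 (remaining 83 kg)
64 kg → truck 3 (remaining 9 kg)
45 kg → truck 4 (remaining 38 kg)
Final trucks: [354,145] [353,126] [306,121,64] [297,120,45] [292].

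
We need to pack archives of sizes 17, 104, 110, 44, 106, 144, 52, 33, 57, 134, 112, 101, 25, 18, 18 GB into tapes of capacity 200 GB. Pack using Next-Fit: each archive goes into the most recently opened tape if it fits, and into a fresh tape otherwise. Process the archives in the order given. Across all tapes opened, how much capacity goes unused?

525

17 GB → tape 1 (remaining 183 GB)
104 GB → tape 1 (remaining 79 GB)
110 GB → tape 2 (remaining 90 GB)
44 GB → tape 2 (remaining 46 GB)
106 GB → tape 3 (remaining 94 GB)
144 GB → tape 4 (remaining 56 GB)
52 GB → tape 4 (remaining 4 GB)
33 GB → tape 5 (remaining 167 GB)
57 GB → tape 5 (remaining 110 GB)
134 GB → tape 6 (remaining 66 GB)
112 GB → tape 7 (remaining 88 GB)
101 GB → tape 8 (remaining 99 GB)
25 GB → tape 8 (remaining 74 GB)
18 GB → tape 8 (remaining 56 GB)
18 GB → tape 8 (remaining 38 GB)
8 tapes × 200 GB = 1600 GB; used 1075 GB; unused 525 GB.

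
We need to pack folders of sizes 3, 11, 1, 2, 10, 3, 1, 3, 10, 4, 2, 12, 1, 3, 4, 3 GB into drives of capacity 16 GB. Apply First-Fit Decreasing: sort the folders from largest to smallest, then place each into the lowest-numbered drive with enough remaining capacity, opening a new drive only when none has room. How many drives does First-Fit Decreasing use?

5 drives

Sorted descending: 12, 11, 10, 10, 4, 4, 3, 3, 3, 3, 3, 2, 2, 1, 1, 1.
drive 1: place 12 GB, 4 GB left
drive 2: place 11 GB, 5 GB left
drive 3: place 10 GB, 6 GB left
drive 4: place 10 GB, 6 GB left
drive 1: place 4 GB, 0 GB left
drive 2: place 4 GB, 1 GB left
drive 3: place 3 GB, 3 GB left
drive 3: place 3 GB, 0 GB left
drive 4: place 3 GB, 3 GB left
drive 4: place 3 GB, 0 GB left
drive 5: place 3 GB, 13 GB left
drive 5: place 2 GB, 11 GB left
drive 5: place 2 GB, 9 GB left
drive 2: place 1 GB, 0 GB left
drive 5: place 1 GB, 8 GB left
drive 5: place 1 GB, 7 GB left
Final drives: [12,4] [11,4,1] [10,3,3] [10,3,3] [3,2,2,1,1].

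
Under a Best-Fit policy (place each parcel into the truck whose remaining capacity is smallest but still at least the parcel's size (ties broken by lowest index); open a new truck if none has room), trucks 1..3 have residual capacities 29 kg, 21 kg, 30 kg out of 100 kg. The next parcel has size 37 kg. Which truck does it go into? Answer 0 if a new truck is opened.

No truck has ≥ 37 kg free, so a new truck is opened.

0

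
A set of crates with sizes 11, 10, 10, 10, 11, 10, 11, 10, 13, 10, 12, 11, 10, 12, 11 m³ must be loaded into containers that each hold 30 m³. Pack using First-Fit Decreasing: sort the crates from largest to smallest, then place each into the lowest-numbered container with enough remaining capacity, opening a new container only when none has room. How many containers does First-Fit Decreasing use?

7

Sorted descending: 13, 12, 12, 11, 11, 11, 11, 11, 10, 10, 10, 10, 10, 10, 10.
container 1: place 13 m³, 17 m³ left
container 1: place 12 m³, 5 m³ left
container 2: place 12 m³, 18 m³ left
container 2: place 11 m³, 7 m³ left
container 3: place 11 m³, 19 m³ left
container 3: place 11 m³, 8 m³ left
container 4: place 11 m³, 19 m³ left
container 4: place 11 m³, 8 m³ left
container 5: place 10 m³, 20 m³ left
container 5: place 10 m³, 10 m³ left
container 5: place 10 m³, 0 m³ left
container 6: place 10 m³, 20 m³ left
container 6: place 10 m³, 10 m³ left
container 6: place 10 m³, 0 m³ left
container 7: place 10 m³, 20 m³ left
Final containers: [13,12] [12,11] [11,11] [11,11] [10,10,10] [10,10,10] [10].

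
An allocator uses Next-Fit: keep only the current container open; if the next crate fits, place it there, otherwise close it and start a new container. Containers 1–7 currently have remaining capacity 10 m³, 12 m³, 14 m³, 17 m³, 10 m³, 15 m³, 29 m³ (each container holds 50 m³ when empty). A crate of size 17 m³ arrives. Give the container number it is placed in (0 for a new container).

7

Next-Fit only looks at container 7, which has 29 m³ free.
17 m³ fits there.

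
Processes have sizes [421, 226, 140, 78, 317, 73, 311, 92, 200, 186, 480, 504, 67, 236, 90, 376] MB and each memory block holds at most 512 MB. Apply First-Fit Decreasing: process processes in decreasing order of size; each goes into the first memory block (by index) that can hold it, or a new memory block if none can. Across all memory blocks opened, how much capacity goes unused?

299

Sorted descending: 504, 480, 421, 376, 317, 311, 236, 226, 200, 186, 140, 92, 90, 78, 73, 67.
memory block 1: place 504 MB, 8 MB left
memory block 2: place 480 MB, 32 MB left
memory block 3: place 421 MB, 91 MB left
memory block 4: place 376 MB, 136 MB left
memory block 5: place 317 MB, 195 MB left
memory block 6: place 311 MB, 201 MB left
memory block 7: place 236 MB, 276 MB left
memory block 7: place 226 MB, 50 MB left
memory block 6: place 200 MB, 1 MB left
memory block 5: place 186 MB, 9 MB left
memory block 8: place 140 MB, 372 MB left
memory block 4: place 92 MB, 44 MB left
memory block 3: place 90 MB, 1 MB left
memory block 8: place 78 MB, 294 MB left
memory block 8: place 73 MB, 221 MB left
memory block 8: place 67 MB, 154 MB left
8 memory blocks × 512 MB = 4096 MB; used 3797 MB; unused 299 MB.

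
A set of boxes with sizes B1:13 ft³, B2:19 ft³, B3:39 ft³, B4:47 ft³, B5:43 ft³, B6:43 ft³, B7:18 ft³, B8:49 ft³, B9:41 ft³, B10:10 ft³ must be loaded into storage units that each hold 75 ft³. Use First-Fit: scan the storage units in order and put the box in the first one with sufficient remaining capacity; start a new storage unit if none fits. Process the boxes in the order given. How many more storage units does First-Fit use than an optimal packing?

0

First-Fit: [13,19,39] [47,18,10] [43] [43] [49] [41] → 6 storage units.
6 boxes exceed 37.5 ft³ (half the capacity), and no two of those can share a storage unit, so at least 6 storage units are needed.
So 6 is already optimal.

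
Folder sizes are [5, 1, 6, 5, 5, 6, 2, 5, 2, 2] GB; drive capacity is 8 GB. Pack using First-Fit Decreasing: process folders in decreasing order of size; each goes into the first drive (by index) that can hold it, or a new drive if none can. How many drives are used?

6 drives

Sorted descending: 6, 6, 5, 5, 5, 5, 2, 2, 2, 1.
Put 6 GB in drive 1; 2 GB remain.
Put 6 GB in drive 2; 2 GB remain.
Put 5 GB in drive 3; 3 GB remain.
Put 5 GB in drive 4; 3 GB remain.
Put 5 GB in drive 5; 3 GB remain.
Put 5 GB in drive 6; 3 GB remain.
Put 2 GB in drive 1; 0 GB remain.
Put 2 GB in drive 2; 0 GB remain.
Put 2 GB in drive 3; 1 GB remain.
Put 1 GB in drive 3; 0 GB remain.
Final drives: [6,2] [6,2] [5,2,1] [5] [5] [5].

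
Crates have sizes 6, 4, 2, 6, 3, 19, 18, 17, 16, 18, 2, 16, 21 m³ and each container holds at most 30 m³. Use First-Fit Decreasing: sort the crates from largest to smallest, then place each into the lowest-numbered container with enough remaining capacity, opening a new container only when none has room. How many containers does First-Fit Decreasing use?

7 containers

Sorted descending: 21, 19, 18, 18, 17, 16, 16, 6, 6, 4, 3, 2, 2.
Put 21 m³ in container 1; 9 m³ remain.
Put 19 m³ in container 2; 11 m³ remain.
Put 18 m³ in container 3; 12 m³ remain.
Put 18 m³ in container 4; 12 m³ remain.
Put 17 m³ in container 5; 13 m³ remain.
Put 16 m³ in container 6; 14 m³ remain.
Put 16 m³ in container 7; 14 m³ remain.
Put 6 m³ in container 1; 3 m³ remain.
Put 6 m³ in container 2; 5 m³ remain.
Put 4 m³ in container 2; 1 m³ remain.
Put 3 m³ in container 1; 0 m³ remain.
Put 2 m³ in container 3; 10 m³ remain.
Put 2 m³ in container 3; 8 m³ remain.
Final containers: [21,6,3] [19,6,4] [18,2,2] [18] [17] [16] [16].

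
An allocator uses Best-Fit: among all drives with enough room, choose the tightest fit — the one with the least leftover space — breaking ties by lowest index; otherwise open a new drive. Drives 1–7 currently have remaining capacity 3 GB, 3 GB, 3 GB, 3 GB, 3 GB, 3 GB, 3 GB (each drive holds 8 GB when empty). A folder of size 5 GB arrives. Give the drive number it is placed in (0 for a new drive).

No drive has ≥ 5 GB free, so a new drive is opened.

0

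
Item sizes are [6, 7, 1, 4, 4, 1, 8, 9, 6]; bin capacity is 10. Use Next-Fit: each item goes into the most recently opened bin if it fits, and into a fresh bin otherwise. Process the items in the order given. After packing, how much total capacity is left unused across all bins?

Put 6 in bin 1; 4 remain.
Put 7 in bin 2; 3 remain.
Put 1 in bin 2; 2 remain.
Put 4 in bin 3; 6 remain.
Put 4 in bin 3; 2 remain.
Put 1 in bin 3; 1 remain.
Put 8 in bin 4; 2 remain.
Put 9 in bin 5; 1 remain.
Put 6 in bin 6; 4 remain.
6 bins × 10 = 60; used 46; unused 14.

14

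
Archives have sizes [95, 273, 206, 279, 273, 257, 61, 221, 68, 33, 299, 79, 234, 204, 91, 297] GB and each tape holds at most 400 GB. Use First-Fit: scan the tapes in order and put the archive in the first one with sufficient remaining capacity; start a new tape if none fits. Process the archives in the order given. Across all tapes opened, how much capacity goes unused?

1030

tape 1: place 95 GB, 305 GB left
tape 1: place 273 GB, 32 GB left
tape 2: place 206 GB, 194 GB left
tape 3: place 279 GB, 121 GB left
tape 4: place 273 GB, 127 GB left
tape 5: place 257 GB, 143 GB left
tape 2: place 61 GB, 133 GB left
tape 6: place 221 GB, 179 GB left
tape 2: place 68 GB, 65 GB left
tape 2: place 33 GB, 32 GB left
tape 7: place 299 GB, 101 GB left
tape 3: place 79 GB, 42 GB left
tape 8: place 234 GB, 166 GB left
tape 9: place 204 GB, 196 GB left
tape 4: place 91 GB, 36 GB left
tape 10: place 297 GB, 103 GB left
10 tapes × 400 GB = 4000 GB; used 2970 GB; unused 1030 GB.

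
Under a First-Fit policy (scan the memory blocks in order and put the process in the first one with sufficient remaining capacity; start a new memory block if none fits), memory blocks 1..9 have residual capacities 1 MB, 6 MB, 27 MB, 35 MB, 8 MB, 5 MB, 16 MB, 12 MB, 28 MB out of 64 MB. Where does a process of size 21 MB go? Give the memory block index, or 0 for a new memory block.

Memory blocks with room: memory block 3 (27 MB), memory block 4 (35 MB), memory block 9 (28 MB).
The first with room is memory block 3.

3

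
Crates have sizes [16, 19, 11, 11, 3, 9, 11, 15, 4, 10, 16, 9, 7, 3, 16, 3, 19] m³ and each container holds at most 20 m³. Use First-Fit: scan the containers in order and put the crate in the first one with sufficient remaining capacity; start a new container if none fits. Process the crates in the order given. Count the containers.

10

container 1: place 16 m³, 4 m³ left
container 2: place 19 m³, 1 m³ left
container 3: place 11 m³, 9 m³ left
container 4: place 11 m³, 9 m³ left
container 1: place 3 m³, 1 m³ left
container 3: place 9 m³, 0 m³ left
container 5: place 11 m³, 9 m³ left
container 6: place 15 m³, 5 m³ left
container 4: place 4 m³, 5 m³ left
container 7: place 10 m³, 10 m³ left
container 8: place 16 m³, 4 m³ left
container 5: place 9 m³, 0 m³ left
container 7: place 7 m³, 3 m³ left
container 4: place 3 m³, 2 m³ left
container 9: place 16 m³, 4 m³ left
container 6: place 3 m³, 2 m³ left
container 10: place 19 m³, 1 m³ left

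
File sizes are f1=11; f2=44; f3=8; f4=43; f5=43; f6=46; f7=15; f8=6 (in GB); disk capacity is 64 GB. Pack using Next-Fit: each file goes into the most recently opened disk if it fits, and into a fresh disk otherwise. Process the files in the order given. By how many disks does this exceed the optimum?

1

Next-Fit: [11,44,8] [43] [43] [46,15] [6] → 5 disks.
Total size 216 GB; any packing needs at least ⌈216/64⌉ = 4 disks.
An optimal packing achieves that bound: [46,15] [44,11,8] [43,6] [43] → 4 disks.
Excess: 5 − 4 = 1.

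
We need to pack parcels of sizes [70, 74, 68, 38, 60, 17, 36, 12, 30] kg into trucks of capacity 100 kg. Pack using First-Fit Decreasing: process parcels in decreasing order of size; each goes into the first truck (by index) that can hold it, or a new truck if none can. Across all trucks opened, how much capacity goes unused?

Sorted descending: 74, 70, 68, 60, 38, 36, 30, 17, 12.
truck 1: place 74 kg, 26 kg left
truck 2: place 70 kg, 30 kg left
truck 3: place 68 kg, 32 kg left
truck 4: place 60 kg, 40 kg left
truck 4: place 38 kg, 2 kg left
truck 5: place 36 kg, 64 kg left
truck 2: place 30 kg, 0 kg left
truck 1: place 17 kg, 9 kg left
truck 3: place 12 kg, 20 kg left
5 trucks × 100 kg = 500 kg; used 405 kg; unused 95 kg.

95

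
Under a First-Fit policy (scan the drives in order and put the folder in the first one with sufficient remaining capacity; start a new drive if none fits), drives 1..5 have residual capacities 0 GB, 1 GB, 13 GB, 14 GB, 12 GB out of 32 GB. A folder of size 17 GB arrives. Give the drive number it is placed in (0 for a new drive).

0

No drive has ≥ 17 GB free, so a new drive is opened.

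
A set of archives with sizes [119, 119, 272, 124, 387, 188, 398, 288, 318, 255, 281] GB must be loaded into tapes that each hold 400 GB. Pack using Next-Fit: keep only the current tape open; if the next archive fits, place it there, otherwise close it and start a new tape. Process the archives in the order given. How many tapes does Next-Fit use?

9

Put 119 GB in tape 1; 281 GB remain.
Put 119 GB in tape 1; 162 GB remain.
Put 272 GB in tape 2; 128 GB remain.
Put 124 GB in tape 2; 4 GB remain.
Put 387 GB in tape 3; 13 GB remain.
Put 188 GB in tape 4; 212 GB remain.
Put 398 GB in tape 5; 2 GB remain.
Put 288 GB in tape 6; 112 GB remain.
Put 318 GB in tape 7; 82 GB remain.
Put 255 GB in tape 8; 145 GB remain.
Put 281 GB in tape 9; 119 GB remain.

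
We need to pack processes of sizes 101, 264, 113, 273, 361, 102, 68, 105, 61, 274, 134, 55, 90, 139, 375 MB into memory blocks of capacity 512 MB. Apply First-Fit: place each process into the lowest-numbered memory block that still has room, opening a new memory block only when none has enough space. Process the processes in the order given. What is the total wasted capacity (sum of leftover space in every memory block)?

101 MB → memory block 1 (remaining 411 MB)
264 MB → memory block 1 (remaining 147 MB)
113 MB → memory block 1 (remaining 34 MB)
273 MB → memory block 2 (remaining 239 MB)
361 MB → memory block 3 (remaining 151 MB)
102 MB → memory block 2 (remaining 137 MB)
68 MB → memory block 2 (remaining 69 MB)
105 MB → memory block 3 (remaining 46 MB)
61 MB → memory block 2 (remaining 8 MB)
274 MB → memory block 4 (remaining 238 MB)
134 MB → memory block 4 (remaining 104 MB)
55 MB → memory block 4 (remaining 49 MB)
90 MB → memory block 5 (remaining 422 MB)
139 MB → memory block 5 (remaining 283 MB)
375 MB → memory block 6 (remaining 137 MB)
6 memory blocks × 512 MB = 3072 MB; used 2515 MB; unused 557 MB.

557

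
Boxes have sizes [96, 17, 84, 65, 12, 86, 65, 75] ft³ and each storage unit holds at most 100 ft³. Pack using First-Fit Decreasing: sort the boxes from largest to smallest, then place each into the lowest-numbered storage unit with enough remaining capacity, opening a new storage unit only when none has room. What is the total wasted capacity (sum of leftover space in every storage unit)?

100

Sorted descending: 96, 86, 84, 75, 65, 65, 17, 12.
96 ft³ → storage unit 1 (remaining 4 ft³)
86 ft³ → storage unit 2 (remaining 14 ft³)
84 ft³ → storage unit 3 (remaining 16 ft³)
75 ft³ → storage unit 4 (remaining 25 ft³)
65 ft³ → storage unit 5 (remaining 35 ft³)
65 ft³ → storage unit 6 (remaining 35 ft³)
17 ft³ → storage unit 4 (remaining 8 ft³)
12 ft³ → storage unit 2 (remaining 2 ft³)
6 storage units × 100 ft³ = 600 ft³; used 500 ft³; unused 100 ft³.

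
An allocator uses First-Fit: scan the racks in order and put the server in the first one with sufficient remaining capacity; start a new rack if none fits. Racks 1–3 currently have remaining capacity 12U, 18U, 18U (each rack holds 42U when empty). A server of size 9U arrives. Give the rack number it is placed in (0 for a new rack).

1

Racks with room: rack 1 (12U), rack 2 (18U), rack 3 (18U).
The first with room is rack 1.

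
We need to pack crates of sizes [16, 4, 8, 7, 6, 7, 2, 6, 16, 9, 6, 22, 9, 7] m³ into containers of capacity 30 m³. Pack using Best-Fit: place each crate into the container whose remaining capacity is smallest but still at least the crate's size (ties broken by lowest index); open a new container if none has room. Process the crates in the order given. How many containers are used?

5

16 m³ → container 1 (remaining 14 m³)
4 m³ → container 1 (remaining 10 m³)
8 m³ → container 1 (remaining 2 m³)
7 m³ → container 2 (remaining 23 m³)
6 m³ → container 2 (remaining 17 m³)
7 m³ → container 2 (remaining 10 m³)
2 m³ → container 1 (remaining 0 m³)
6 m³ → container 2 (remaining 4 m³)
16 m³ → container 3 (remaining 14 m³)
9 m³ → container 3 (remaining 5 m³)
6 m³ → container 4 (remaining 24 m³)
22 m³ → container 4 (remaining 2 m³)
9 m³ → container 5 (remaining 21 m³)
7 m³ → container 5 (remaining 14 m³)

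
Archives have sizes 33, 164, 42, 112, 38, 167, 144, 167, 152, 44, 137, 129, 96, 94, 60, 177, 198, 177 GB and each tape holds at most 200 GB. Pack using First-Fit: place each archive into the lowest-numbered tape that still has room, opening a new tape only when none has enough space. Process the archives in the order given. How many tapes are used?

12

tape 1: place 33 GB, 167 GB left
tape 1: place 164 GB, 3 GB left
tape 2: place 42 GB, 158 GB left
tape 2: place 112 GB, 46 GB left
tape 2: place 38 GB, 8 GB left
tape 3: place 167 GB, 33 GB left
tape 4: place 144 GB, 56 GB left
tape 5: place 167 GB, 33 GB left
tape 6: place 152 GB, 48 GB left
tape 4: place 44 GB, 12 GB left
tape 7: place 137 GB, 63 GB left
tape 8: place 129 GB, 71 GB left
tape 9: place 96 GB, 104 GB left
tape 9: place 94 GB, 10 GB left
tape 7: place 60 GB, 3 GB left
tape 10: place 177 GB, 23 GB left
tape 11: place 198 GB, 2 GB left
tape 12: place 177 GB, 23 GB left
Final tapes: [33,164] [42,112,38] [167] [144,44] [167] [152] [137,60] [129] [96,94] [177] [198] [177].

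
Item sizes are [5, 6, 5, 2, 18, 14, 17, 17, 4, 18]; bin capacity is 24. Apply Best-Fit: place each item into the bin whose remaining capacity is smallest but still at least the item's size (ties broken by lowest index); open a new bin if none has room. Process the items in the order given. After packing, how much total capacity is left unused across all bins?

5 → bin 1 (remaining 19)
6 → bin 1 (remaining 13)
5 → bin 1 (remaining 8)
2 → bin 1 (remaining 6)
18 → bin 2 (remaining 6)
14 → bin 3 (remaining 10)
17 → bin 4 (remaining 7)
17 → bin 5 (remaining 7)
4 → bin 1 (remaining 2)
18 → bin 6 (remaining 6)
6 bins × 24 = 144; used 106; unused 38.

38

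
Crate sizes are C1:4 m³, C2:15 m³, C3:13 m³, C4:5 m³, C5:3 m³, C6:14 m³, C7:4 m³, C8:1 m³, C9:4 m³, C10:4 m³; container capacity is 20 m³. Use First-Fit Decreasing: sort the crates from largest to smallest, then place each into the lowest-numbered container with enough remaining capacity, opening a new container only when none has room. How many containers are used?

Sorted descending: 15, 14, 13, 5, 4, 4, 4, 4, 3, 1.
container 1: place 15 m³, 5 m³ left
container 2: place 14 m³, 6 m³ left
container 3: place 13 m³, 7 m³ left
container 1: place 5 m³, 0 m³ left
container 2: place 4 m³, 2 m³ left
container 3: place 4 m³, 3 m³ left
container 4: place 4 m³, 16 m³ left
container 4: place 4 m³, 12 m³ left
container 3: place 3 m³, 0 m³ left
container 2: place 1 m³, 1 m³ left

4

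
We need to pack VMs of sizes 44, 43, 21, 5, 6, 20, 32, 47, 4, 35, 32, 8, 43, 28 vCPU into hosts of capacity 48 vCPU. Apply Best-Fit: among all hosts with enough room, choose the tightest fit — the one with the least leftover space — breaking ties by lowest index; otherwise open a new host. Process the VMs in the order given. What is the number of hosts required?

9 hosts

44 vCPU → host 1 (remaining 4 vCPU)
43 vCPU → host 2 (remaining 5 vCPU)
21 vCPU → host 3 (remaining 27 vCPU)
5 vCPU → host 2 (remaining 0 vCPU)
6 vCPU → host 3 (remaining 21 vCPU)
20 vCPU → host 3 (remaining 1 vCPU)
32 vCPU → host 4 (remaining 16 vCPU)
47 vCPU → host 5 (remaining 1 vCPU)
4 vCPU → host 1 (remaining 0 vCPU)
35 vCPU → host 6 (remaining 13 vCPU)
32 vCPU → host 7 (remaining 16 vCPU)
8 vCPU → host 6 (remaining 5 vCPU)
43 vCPU → host 8 (remaining 5 vCPU)
28 vCPU → host 9 (remaining 20 vCPU)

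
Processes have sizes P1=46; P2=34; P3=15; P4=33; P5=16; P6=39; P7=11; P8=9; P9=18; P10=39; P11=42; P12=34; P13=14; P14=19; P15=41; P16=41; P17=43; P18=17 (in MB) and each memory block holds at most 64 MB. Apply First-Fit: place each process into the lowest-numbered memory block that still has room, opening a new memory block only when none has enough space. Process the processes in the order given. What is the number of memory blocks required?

P1 (46 MB) → memory block 1 (remaining 18 MB)
P2 (34 MB) → memory block 2 (remaining 30 MB)
P3 (15 MB) → memory block 1 (remaining 3 MB)
P4 (33 MB) → memory block 3 (remaining 31 MB)
P5 (16 MB) → memory block 2 (remaining 14 MB)
P6 (39 MB) → memory block 4 (remaining 25 MB)
P7 (11 MB) → memory block 2 (remaining 3 MB)
P8 (9 MB) → memory block 3 (remaining 22 MB)
P9 (18 MB) → memory block 3 (remaining 4 MB)
P10 (39 MB) → memory block 5 (remaining 25 MB)
P11 (42 MB) → memory block 6 (remaining 22 MB)
P12 (34 MB) → memory block 7 (remaining 30 MB)
P13 (14 MB) → memory block 4 (remaining 11 MB)
P14 (19 MB) → memory block 5 (remaining 6 MB)
P15 (41 MB) → memory block 8 (remaining 23 MB)
P16 (41 MB) → memory block 9 (remaining 23 MB)
P17 (43 MB) → memory block 10 (remaining 21 MB)
P18 (17 MB) → memory block 6 (remaining 5 MB)
Final memory blocks: [46,15] [34,16,11] [33,9,18] [39,14] [39,19] [42,17] [34] [41] [41] [43].

10 memory blocks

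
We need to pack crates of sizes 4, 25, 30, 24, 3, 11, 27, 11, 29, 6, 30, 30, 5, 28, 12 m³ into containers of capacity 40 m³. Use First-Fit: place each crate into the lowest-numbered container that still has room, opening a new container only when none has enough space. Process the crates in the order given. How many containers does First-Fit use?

4 m³ → container 1 (remaining 36 m³)
25 m³ → container 1 (remaining 11 m³)
30 m³ → container 2 (remaining 10 m³)
24 m³ → container 3 (remaining 16 m³)
3 m³ → container 1 (remaining 8 m³)
11 m³ → container 3 (remaining 5 m³)
27 m³ → container 4 (remaining 13 m³)
11 m³ → container 4 (remaining 2 m³)
29 m³ → container 5 (remaining 11 m³)
6 m³ → container 1 (remaining 2 m³)
30 m³ → container 6 (remaining 10 m³)
30 m³ → container 7 (remaining 10 m³)
5 m³ → container 2 (remaining 5 m³)
28 m³ → container 8 (remaining 12 m³)
12 m³ → container 8 (remaining 0 m³)
Final containers: [4,25,3,6] [30,5] [24,11] [27,11] [29] [30] [30] [28,12].

8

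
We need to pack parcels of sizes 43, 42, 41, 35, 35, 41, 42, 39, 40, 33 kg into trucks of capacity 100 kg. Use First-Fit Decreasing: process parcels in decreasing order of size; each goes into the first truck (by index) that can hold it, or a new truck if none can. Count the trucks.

5

Sorted descending: 43, 42, 42, 41, 41, 40, 39, 35, 35, 33.
43 kg → truck 1 (remaining 57 kg)
42 kg → truck 1 (remaining 15 kg)
42 kg → truck 2 (remaining 58 kg)
41 kg → truck 2 (remaining 17 kg)
41 kg → truck 3 (remaining 59 kg)
40 kg → truck 3 (remaining 19 kg)
39 kg → truck 4 (remaining 61 kg)
35 kg → truck 4 (remaining 26 kg)
35 kg → truck 5 (remaining 65 kg)
33 kg → truck 5 (remaining 32 kg)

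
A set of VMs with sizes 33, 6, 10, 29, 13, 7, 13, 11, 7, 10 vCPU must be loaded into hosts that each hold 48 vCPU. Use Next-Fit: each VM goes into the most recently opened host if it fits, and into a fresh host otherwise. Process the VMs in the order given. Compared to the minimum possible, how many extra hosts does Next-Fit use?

1

Next-Fit: [33,6] [10,29] [13,7,13,11] [7,10] → 4 hosts.
Total size 139 vCPU; any packing needs at least ⌈139/48⌉ = 3 hosts.
An optimal packing achieves that bound: [33,13] [29,13,6] [11,10,10,7,7] → 3 hosts.
Excess: 4 − 3 = 1.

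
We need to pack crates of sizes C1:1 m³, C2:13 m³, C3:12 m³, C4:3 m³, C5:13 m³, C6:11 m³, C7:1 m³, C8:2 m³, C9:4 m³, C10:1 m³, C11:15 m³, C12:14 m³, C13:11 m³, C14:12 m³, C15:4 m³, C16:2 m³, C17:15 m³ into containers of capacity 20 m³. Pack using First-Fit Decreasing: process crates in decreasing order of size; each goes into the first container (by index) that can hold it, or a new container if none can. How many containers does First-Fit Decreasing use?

9

Sorted descending: 15, 15, 14, 13, 13, 12, 12, 11, 11, 4, 4, 3, 2, 2, 1, 1, 1.
Put 15 m³ in container 1; 5 m³ remain.
Put 15 m³ in container 2; 5 m³ remain.
Put 14 m³ in container 3; 6 m³ remain.
Put 13 m³ in container 4; 7 m³ remain.
Put 13 m³ in container 5; 7 m³ remain.
Put 12 m³ in container 6; 8 m³ remain.
Put 12 m³ in container 7; 8 m³ remain.
Put 11 m³ in container 8; 9 m³ remain.
Put 11 m³ in container 9; 9 m³ remain.
Put 4 m³ in container 1; 1 m³ remain.
Put 4 m³ in container 2; 1 m³ remain.
Put 3 m³ in container 3; 3 m³ remain.
Put 2 m³ in container 3; 1 m³ remain.
Put 2 m³ in container 4; 5 m³ remain.
Put 1 m³ in container 1; 0 m³ remain.
Put 1 m³ in container 2; 0 m³ remain.
Put 1 m³ in container 3; 0 m³ remain.
Final containers: [15,4,1] [15,4,1] [14,3,2,1] [13,2] [13] [12] [12] [11] [11].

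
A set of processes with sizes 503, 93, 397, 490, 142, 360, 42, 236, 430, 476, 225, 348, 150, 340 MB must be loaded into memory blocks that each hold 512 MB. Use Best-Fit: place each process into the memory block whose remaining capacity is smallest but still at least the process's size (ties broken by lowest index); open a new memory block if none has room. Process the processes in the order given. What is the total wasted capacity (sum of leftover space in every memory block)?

376

Put 503 MB in memory block 1; 9 MB remain.
Put 93 MB in memory block 2; 419 MB remain.
Put 397 MB in memory block 2; 22 MB remain.
Put 490 MB in memory block 3; 22 MB remain.
Put 142 MB in memory block 4; 370 MB remain.
Put 360 MB in memory block 4; 10 MB remain.
Put 42 MB in memory block 5; 470 MB remain.
Put 236 MB in memory block 5; 234 MB remain.
Put 430 MB in memory block 6; 82 MB remain.
Put 476 MB in memory block 7; 36 MB remain.
Put 225 MB in memory block 5; 9 MB remain.
Put 348 MB in memory block 8; 164 MB remain.
Put 150 MB in memory block 8; 14 MB remain.
Put 340 MB in memory block 9; 172 MB remain.
9 memory blocks × 512 MB = 4608 MB; used 4232 MB; unused 376 MB.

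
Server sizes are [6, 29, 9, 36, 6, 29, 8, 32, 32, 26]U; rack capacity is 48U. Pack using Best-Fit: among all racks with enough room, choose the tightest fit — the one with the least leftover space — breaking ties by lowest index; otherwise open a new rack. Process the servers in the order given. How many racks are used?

6 racks

Put 6U in rack 1; 42U remain.
Put 29U in rack 1; 13U remain.
Put 9U in rack 1; 4U remain.
Put 36U in rack 2; 12U remain.
Put 6U in rack 2; 6U remain.
Put 29U in rack 3; 19U remain.
Put 8U in rack 3; 11U remain.
Put 32U in rack 4; 16U remain.
Put 32U in rack 5; 16U remain.
Put 26U in rack 6; 22U remain.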